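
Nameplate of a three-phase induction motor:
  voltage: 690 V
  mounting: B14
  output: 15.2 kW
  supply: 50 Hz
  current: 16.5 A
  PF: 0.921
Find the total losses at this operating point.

P_in = √3·V·I·cosφ = 1.732×690×16.5×0.921 = 18161 W
P_out = 15200 W
Losses = P_in − P_out = 18161 − 15200 = 2961 W

2960 W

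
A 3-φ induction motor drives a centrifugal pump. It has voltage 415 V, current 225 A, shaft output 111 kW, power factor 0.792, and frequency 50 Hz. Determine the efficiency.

P_out = 111 kW = 111000 W
P_in = √3·V_L·I_L·cosφ = 1.732 × 415 × 225 × 0.792 = 128087 W
η = P_out / P_in = 111000 / 128087 = 0.867 = 86.7%

86.7 %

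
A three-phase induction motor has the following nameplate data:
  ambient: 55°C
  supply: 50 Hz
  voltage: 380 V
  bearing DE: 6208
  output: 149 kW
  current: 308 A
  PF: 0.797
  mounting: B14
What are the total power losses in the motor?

12.6 kW

P_in = √3·V·I·cosφ = 1.732×380×308×0.797 = 161562 W
P_out = 149000 W
Losses = P_in − P_out = 161562 − 149000 = 12562 W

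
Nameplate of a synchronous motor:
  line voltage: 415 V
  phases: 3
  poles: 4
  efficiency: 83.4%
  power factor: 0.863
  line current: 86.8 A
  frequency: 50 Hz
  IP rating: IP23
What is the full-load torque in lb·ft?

P_in = √3·V·I·cosφ = 1.732 × 415 × 86.8 × 0.863 = 53843 W
P_out = η·P_in = 0.834 × 53843 = 44905 W
n = n_s = 120×50/4 = 1500 rpm (synchronous)
ω = 2π×1500/60 = 157.1 rad/s
τ = P_out/ω = 44905/157.1 = 285.8 N·m
In lb·ft: 285.8/1.356 = 211 lb·ft

211 lb·ft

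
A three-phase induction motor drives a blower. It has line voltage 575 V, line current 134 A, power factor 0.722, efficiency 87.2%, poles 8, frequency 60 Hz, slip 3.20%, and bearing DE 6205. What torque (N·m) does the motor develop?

921 N·m

P_in = √3·V·I·cosφ = 1.732 × 575 × 134 × 0.722 = 96351 W
P_out = η·P_in = 0.872 × 96351 = 84018 W
n_s = 120×60/8 = 900 rpm; n = 900×(1−0.032) = 871 rpm
ω = 2π×871/60 = 91.21 rad/s
τ = P_out/ω = 84018/91.21 = 921 N·m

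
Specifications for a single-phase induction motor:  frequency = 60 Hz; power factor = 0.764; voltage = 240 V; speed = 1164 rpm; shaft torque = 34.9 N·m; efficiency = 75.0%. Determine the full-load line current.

ω = 2π×1164/60 = 121.9 rad/s; P_out = τω = 34.9 × 121.9 = 4254 W
P_in = P_out / η = 4254 / 0.750 = 5672 W
I = P_in / (V·cosφ) = 5672 / (240 × 0.764) = 30.9 A

30.9 A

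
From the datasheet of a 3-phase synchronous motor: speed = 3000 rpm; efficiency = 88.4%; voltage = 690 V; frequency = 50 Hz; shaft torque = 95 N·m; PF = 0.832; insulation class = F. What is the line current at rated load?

34 A

ω = 2π×3000/60 = 314.2 rad/s; P_out = τω = 95 × 314.2 = 29849 W
P_in = P_out / η = 29849 / 0.884 = 33766 W
I_L = P_in / (√3·V_L·cosφ) = 33766 / (1.732 × 690 × 0.832) = 34 A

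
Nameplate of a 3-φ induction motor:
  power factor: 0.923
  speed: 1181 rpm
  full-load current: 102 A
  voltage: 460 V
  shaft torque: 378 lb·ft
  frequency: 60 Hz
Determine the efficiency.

τ = 378 lb·ft × 1.356 = 512.6 N·m
ω = 2π × 1181/60 = 123.7 rad/s; P_out = τω = 512.6 × 123.7 = 63409 W
P_in = √3·V_L·I_L·cosφ = 1.732 × 460 × 102 × 0.923 = 75008 W
η = P_out / P_in = 63409 / 75008 = 0.845 = 84.5%

84.5 %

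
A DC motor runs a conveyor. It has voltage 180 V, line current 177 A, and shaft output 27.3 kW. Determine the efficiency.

P_out = 27.3 kW = 27300 W
P_in = V·I = 180 × 177 = 31860 W
η = P_out / P_in = 27300 / 31860 = 0.857 = 85.7%

85.7 %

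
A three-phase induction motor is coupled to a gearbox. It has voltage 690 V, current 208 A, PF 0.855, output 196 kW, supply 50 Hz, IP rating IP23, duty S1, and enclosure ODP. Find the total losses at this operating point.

16.5 kW

P_in = √3·V·I·cosφ = 1.732×690×208×0.855 = 212533 W
P_out = 196000 W
Losses = P_in − P_out = 212533 − 196000 = 16533 W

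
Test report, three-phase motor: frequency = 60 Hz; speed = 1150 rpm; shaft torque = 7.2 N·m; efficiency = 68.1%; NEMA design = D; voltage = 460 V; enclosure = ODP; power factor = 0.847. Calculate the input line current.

1.89 A

ω = 2π×1150/60 = 120.4 rad/s; P_out = τω = 7.2 × 120.4 = 867 W
P_in = P_out / η = 867 / 0.681 = 1273 W
I_L = P_in / (√3·V_L·cosφ) = 1273 / (1.732 × 460 × 0.847) = 1.89 A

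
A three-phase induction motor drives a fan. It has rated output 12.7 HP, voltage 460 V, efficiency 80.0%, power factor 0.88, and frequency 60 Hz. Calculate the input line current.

16.9 A

P_out = 12.7 × 746 = 9474 W
P_in = P_out / η = 9474 / 0.800 = 11843 W
I_L = P_in / (√3·V_L·cosφ) = 11843 / (1.732 × 460 × 0.88) = 16.9 A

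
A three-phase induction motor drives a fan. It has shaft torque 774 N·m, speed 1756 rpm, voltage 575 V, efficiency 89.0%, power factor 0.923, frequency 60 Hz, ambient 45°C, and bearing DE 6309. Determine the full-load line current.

174 A

ω = 2π×1756/60 = 183.9 rad/s; P_out = τω = 774 × 183.9 = 142339 W
P_in = P_out / η = 142339 / 0.890 = 159931 W
I_L = P_in / (√3·V_L·cosφ) = 159931 / (1.732 × 575 × 0.923) = 174 A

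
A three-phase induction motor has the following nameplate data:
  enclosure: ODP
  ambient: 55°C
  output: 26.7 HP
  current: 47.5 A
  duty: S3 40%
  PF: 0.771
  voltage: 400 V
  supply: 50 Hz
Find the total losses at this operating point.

P_in = √3·V·I·cosφ = 1.732×400×47.5×0.771 = 25372 W
P_out = 26.7×746 = 19918 W
Losses = P_in − P_out = 25372 − 19918 = 5454 W

5.45 kW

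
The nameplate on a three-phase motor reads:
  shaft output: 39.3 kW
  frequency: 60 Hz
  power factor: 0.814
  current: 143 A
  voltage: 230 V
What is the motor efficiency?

P_out = 39.3 kW = 39300 W
P_in = √3·V_L·I_L·cosφ = 1.732 × 230 × 143 × 0.814 = 46370 W
η = P_out / P_in = 39300 / 46370 = 0.848 = 84.8%

84.8 %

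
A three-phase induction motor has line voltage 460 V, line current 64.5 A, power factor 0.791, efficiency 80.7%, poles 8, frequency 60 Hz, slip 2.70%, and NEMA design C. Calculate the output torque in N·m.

P_in = √3·V·I·cosφ = 1.732 × 460 × 64.5 × 0.791 = 40648 W
P_out = η·P_in = 0.807 × 40648 = 32803 W
n_s = 120×60/8 = 900 rpm; n = 900×(1−0.027) = 876 rpm
ω = 2π×876/60 = 91.73 rad/s
τ = P_out/ω = 32803/91.73 = 358 N·m

358 N·m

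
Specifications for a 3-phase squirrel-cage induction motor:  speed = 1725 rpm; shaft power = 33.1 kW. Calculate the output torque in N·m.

ω = 2π × 1725/60 = 180.6 rad/s
τ = P/ω = 33100/180.6 = 183 N·m

183 N·m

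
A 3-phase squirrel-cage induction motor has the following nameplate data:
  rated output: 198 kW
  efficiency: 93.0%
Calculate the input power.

P_out = 198000 W
P_in = P_out/η = 198000/0.93 = 212903 W = 213 kW

213 kW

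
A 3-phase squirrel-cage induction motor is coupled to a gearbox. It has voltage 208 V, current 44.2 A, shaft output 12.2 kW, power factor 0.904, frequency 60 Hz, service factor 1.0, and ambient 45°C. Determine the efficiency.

84.8 %

P_out = 12.2 kW = 12200 W
P_in = √3·V_L·I_L·cosφ = 1.732 × 208 × 44.2 × 0.904 = 14395 W
η = P_out / P_in = 12200 / 14395 = 0.848 = 84.8%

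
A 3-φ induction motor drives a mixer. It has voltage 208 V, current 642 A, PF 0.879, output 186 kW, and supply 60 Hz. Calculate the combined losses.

17300 W

P_in = √3·V·I·cosφ = 1.732×208×642×0.879 = 203299 W
P_out = 186000 W
Losses = P_in − P_out = 203299 − 186000 = 17299 W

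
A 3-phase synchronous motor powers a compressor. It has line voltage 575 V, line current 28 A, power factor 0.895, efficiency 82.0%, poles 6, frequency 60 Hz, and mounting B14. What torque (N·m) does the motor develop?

163 N·m

P_in = √3·V·I·cosφ = 1.732 × 575 × 28 × 0.895 = 24957 W
P_out = η·P_in = 0.82 × 24957 = 20465 W
n = n_s = 120×60/6 = 1200 rpm (synchronous)
ω = 2π×1200/60 = 125.7 rad/s
τ = P_out/ω = 20465/125.7 = 163 N·m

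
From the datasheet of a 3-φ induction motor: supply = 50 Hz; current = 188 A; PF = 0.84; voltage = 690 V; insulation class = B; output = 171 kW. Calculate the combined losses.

17.7 kW

P_in = √3·V·I·cosφ = 1.732×690×188×0.84 = 188727 W
P_out = 171000 W
Losses = P_in − P_out = 188727 − 171000 = 17727 W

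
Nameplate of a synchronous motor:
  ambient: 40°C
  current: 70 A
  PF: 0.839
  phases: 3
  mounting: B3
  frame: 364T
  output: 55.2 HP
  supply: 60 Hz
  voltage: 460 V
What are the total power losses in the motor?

5.61 kW

P_in = √3·V·I·cosφ = 1.732×460×70×0.839 = 46791 W
P_out = 55.2×746 = 41179 W
Losses = P_in − P_out = 46791 − 41179 = 5612 W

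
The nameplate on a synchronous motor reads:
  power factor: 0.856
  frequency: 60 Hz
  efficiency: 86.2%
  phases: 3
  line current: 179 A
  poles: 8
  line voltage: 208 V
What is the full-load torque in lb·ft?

P_in = √3·V·I·cosφ = 1.732 × 208 × 179 × 0.856 = 55200 W
P_out = η·P_in = 0.862 × 55200 = 47582 W
n = n_s = 120×60/8 = 900 rpm (synchronous)
ω = 2π×900/60 = 94.25 rad/s
τ = P_out/ω = 47582/94.25 = 504.8 N·m
In lb·ft: 504.8/1.356 = 372 lb·ft

372 lb·ft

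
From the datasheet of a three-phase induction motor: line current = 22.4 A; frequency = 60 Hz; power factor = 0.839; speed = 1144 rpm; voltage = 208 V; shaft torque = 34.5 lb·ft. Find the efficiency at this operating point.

82.8 %

τ = 34.5 lb·ft × 1.356 = 46.78 N·m
ω = 2π × 1144/60 = 119.8 rad/s; P_out = τω = 46.78 × 119.8 = 5604 W
P_in = √3·V_L·I_L·cosφ = 1.732 × 208 × 22.4 × 0.839 = 6771 W
η = P_out / P_in = 5604 / 6771 = 0.828 = 82.8%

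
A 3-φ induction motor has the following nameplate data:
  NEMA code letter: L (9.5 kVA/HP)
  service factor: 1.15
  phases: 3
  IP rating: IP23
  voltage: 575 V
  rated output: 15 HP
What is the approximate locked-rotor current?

143 A

S_LR = 9.5 × 15 = 142.5 kVA
I_LR = S_LR/(√3·V_L) = 142500/(1.732×575) = 143 A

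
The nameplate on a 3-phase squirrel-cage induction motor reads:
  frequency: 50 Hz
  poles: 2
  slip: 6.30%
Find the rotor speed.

2811 rpm

n_s = 120f/p = 120×50/2 = 3000 rpm
n = n_s(1 − s) = 3000 × (1 − 0.063) = 2811 rpm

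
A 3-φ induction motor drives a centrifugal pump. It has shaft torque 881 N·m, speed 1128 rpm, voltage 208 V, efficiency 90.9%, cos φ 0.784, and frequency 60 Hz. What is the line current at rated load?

ω = 2π×1128/60 = 118.1 rad/s; P_out = τω = 881 × 118.1 = 104046 W
P_in = P_out / η = 104046 / 0.909 = 114462 W
I_L = P_in / (√3·V_L·cosφ) = 114462 / (1.732 × 208 × 0.784) = 405 A

405 A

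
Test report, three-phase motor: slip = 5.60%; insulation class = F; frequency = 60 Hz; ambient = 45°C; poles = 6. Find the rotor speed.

n_s = 120f/p = 120×60/6 = 1200 rpm
n = n_s(1 − s) = 1200 × (1 − 0.056) = 1133 rpm

1133 rpm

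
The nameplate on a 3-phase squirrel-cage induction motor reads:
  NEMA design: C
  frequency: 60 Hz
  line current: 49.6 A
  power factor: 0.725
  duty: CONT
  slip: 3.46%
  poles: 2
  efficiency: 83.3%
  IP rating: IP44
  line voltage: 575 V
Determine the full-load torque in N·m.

P_in = √3·V·I·cosφ = 1.732 × 575 × 49.6 × 0.725 = 35813 W
P_out = η·P_in = 0.833 × 35813 = 29832 W
n_s = 120×60/2 = 3600 rpm; n = 3600×(1−0.0346) = 3475 rpm
ω = 2π×3475/60 = 363.9 rad/s
τ = P_out/ω = 29832/363.9 = 82 N·m

82 N·m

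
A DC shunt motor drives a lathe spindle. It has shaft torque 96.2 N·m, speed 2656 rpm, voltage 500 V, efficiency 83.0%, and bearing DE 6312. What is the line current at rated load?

64.5 A

ω = 2π×2656/60 = 278.1 rad/s; P_out = τω = 96.2 × 278.1 = 26753 W
P_in = P_out / η = 26753 / 0.830 = 32233 W
I = P_in / V = 32233 / 500 = 64.5 A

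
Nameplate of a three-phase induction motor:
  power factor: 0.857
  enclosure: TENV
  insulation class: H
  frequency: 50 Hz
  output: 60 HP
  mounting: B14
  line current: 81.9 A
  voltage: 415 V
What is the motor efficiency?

88.7 %

P_out = 60 × 746 = 44760 W
P_in = √3·V_L·I_L·cosφ = 1.732 × 415 × 81.9 × 0.857 = 50450 W
η = P_out / P_in = 44760 / 50450 = 0.887 = 88.7%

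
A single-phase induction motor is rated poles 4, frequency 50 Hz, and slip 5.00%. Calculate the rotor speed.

1425 rpm

n_s = 120f/p = 120×50/4 = 1500 rpm
n = n_s(1 − s) = 1500 × (1 − 0.05) = 1425 rpm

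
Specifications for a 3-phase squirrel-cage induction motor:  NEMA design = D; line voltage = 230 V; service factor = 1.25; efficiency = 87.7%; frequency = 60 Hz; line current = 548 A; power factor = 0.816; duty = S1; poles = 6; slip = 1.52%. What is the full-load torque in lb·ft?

931 lb·ft

P_in = √3·V·I·cosφ = 1.732 × 230 × 548 × 0.816 = 178134 W
P_out = η·P_in = 0.877 × 178134 = 156224 W
n_s = 120×60/6 = 1200 rpm; n = 1200×(1−0.0152) = 1182 rpm
ω = 2π×1182/60 = 123.8 rad/s
τ = P_out/ω = 156224/123.8 = 1262 N·m
In lb·ft: 1262/1.356 = 931 lb·ft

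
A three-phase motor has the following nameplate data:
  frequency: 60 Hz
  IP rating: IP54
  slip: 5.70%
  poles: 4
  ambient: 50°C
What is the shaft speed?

1697 rpm

n_s = 120f/p = 120×60/4 = 1800 rpm
n = n_s(1 − s) = 1800 × (1 − 0.057) = 1697 rpm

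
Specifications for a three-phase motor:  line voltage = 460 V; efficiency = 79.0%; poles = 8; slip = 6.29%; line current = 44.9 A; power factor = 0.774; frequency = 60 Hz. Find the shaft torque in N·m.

P_in = √3·V·I·cosφ = 1.732 × 460 × 44.9 × 0.774 = 27688 W
P_out = η·P_in = 0.79 × 27688 = 21874 W
n_s = 120×60/8 = 900 rpm; n = 900×(1−0.0629) = 843 rpm
ω = 2π×843/60 = 88.28 rad/s
τ = P_out/ω = 21874/88.28 = 248 N·m

248 N·m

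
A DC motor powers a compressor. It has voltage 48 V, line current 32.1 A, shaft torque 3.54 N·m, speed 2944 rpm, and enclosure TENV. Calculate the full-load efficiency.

70.8 %

ω = 2π × 2944/60 = 308.3 rad/s; P_out = τω = 3.54 × 308.3 = 1091 W
P_in = V·I = 48 × 32.1 = 1541 W
η = P_out / P_in = 1091 / 1541 = 0.708 = 70.8%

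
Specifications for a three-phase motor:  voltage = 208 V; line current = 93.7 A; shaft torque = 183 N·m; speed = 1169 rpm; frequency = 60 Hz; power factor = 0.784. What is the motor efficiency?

ω = 2π × 1169/60 = 122.4 rad/s; P_out = τω = 183 × 122.4 = 22399 W
P_in = √3·V_L·I_L·cosφ = 1.732 × 208 × 93.7 × 0.784 = 26465 W
η = P_out / P_in = 22399 / 26465 = 0.846 = 84.6%

84.6 %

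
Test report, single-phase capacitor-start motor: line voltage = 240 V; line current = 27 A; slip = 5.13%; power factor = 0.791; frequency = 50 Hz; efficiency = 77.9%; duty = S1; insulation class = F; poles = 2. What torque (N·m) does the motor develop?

P_in = V·I·cosφ = 240 × 27 × 0.791 = 5126 W
P_out = η·P_in = 0.779 × 5126 = 3993 W
n_s = 120×50/2 = 3000 rpm; n = 3000×(1−0.0513) = 2846 rpm
ω = 2π×2846/60 = 298 rad/s
τ = P_out/ω = 3993/298 = 13.4 N·m

13.4 N·m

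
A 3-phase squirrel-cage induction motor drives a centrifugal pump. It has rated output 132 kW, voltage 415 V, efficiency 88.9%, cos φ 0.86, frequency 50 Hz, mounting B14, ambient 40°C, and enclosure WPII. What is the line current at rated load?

240 A

P_out = 132 kW = 132000 W
P_in = P_out / η = 132000 / 0.889 = 148481 W
I_L = P_in / (√3·V_L·cosφ) = 148481 / (1.732 × 415 × 0.86) = 240 A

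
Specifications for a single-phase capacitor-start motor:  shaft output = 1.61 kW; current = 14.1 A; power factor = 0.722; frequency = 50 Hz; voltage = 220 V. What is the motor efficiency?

71.9 %

P_out = 1.61 kW = 1610 W
P_in = V·I·cosφ = 220 × 14.1 × 0.722 = 2240 W
η = P_out / P_in = 1610 / 2240 = 0.719 = 71.9%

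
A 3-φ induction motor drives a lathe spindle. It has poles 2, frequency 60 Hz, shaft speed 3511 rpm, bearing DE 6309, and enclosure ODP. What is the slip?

2.47 %

n_s = 120f/p = 120×60/2 = 3600 rpm
s = (n_s − n)/n_s = (3600 − 3511)/3600 = 0.0247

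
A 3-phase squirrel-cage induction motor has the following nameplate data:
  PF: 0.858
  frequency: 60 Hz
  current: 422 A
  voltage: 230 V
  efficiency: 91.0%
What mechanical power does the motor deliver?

P_in = √3·V·I·cosφ = 1.732 × 230 × 422 × 0.858 = 144237 W
P_out = η·P_in = 0.91 × 144237 = 131256 W

131 kW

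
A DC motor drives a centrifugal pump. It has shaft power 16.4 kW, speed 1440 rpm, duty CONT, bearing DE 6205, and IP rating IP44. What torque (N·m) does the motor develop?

ω = 2π × 1440/60 = 150.8 rad/s
τ = P/ω = 16400/150.8 = 109 N·m

109 N·m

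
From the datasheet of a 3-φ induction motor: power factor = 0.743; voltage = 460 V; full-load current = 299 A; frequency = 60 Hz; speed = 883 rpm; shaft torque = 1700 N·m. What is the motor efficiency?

ω = 2π × 883/60 = 92.47 rad/s; P_out = τω = 1700 × 92.47 = 157199 W
P_in = √3·V_L·I_L·cosφ = 1.732 × 460 × 299 × 0.743 = 176997 W
η = P_out / P_in = 157199 / 176997 = 0.888 = 88.8%

88.8 %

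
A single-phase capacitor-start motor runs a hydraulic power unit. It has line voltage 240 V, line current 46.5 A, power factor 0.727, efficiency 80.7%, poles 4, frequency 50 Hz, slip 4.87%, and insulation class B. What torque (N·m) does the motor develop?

P_in = V·I·cosφ = 240 × 46.5 × 0.727 = 8113 W
P_out = η·P_in = 0.807 × 8113 = 6547 W
n_s = 120×50/4 = 1500 rpm; n = 1500×(1−0.0487) = 1427 rpm
ω = 2π×1427/60 = 149.4 rad/s
τ = P_out/ω = 6547/149.4 = 43.8 N·m

43.8 N·m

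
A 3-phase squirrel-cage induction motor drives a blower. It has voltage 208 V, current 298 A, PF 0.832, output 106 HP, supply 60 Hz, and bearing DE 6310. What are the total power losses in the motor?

10.2 kW

P_in = √3·V·I·cosφ = 1.732×208×298×0.832 = 89320 W
P_out = 106×746 = 79076 W
Losses = P_in − P_out = 89320 − 79076 = 10244 W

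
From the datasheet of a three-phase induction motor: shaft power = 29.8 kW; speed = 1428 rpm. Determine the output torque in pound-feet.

147 lb·ft

ω = 2π × 1428/60 = 149.5 rad/s
τ = P/ω = 29800/149.5 = 199.3 N·m
In lb·ft: 199.3/1.356 = 147 lb·ft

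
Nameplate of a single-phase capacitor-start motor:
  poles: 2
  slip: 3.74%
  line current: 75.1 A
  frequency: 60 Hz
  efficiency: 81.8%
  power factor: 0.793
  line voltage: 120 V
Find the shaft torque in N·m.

16.1 N·m

P_in = V·I·cosφ = 120 × 75.1 × 0.793 = 7147 W
P_out = η·P_in = 0.818 × 7147 = 5846 W
n_s = 120×60/2 = 3600 rpm; n = 3600×(1−0.0374) = 3465 rpm
ω = 2π×3465/60 = 362.9 rad/s
τ = P_out/ω = 5846/362.9 = 16.1 N·m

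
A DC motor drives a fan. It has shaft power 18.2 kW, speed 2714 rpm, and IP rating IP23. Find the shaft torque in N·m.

ω = 2π × 2714/60 = 284.2 rad/s
τ = P/ω = 18200/284.2 = 64 N·m

64 N·m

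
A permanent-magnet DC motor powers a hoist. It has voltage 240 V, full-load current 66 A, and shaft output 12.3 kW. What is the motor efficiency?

77.7 %

P_out = 12.3 kW = 12300 W
P_in = V·I = 240 × 66 = 15840 W
η = P_out / P_in = 12300 / 15840 = 0.777 = 77.7%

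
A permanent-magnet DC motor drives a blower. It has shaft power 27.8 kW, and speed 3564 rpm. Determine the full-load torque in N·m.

ω = 2π × 3564/60 = 373.2 rad/s
τ = P/ω = 27800/373.2 = 74.5 N·m

74.5 N·m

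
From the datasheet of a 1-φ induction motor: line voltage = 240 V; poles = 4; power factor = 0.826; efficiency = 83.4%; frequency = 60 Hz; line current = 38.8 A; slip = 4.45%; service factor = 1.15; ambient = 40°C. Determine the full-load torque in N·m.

P_in = V·I·cosφ = 240 × 38.8 × 0.826 = 7692 W
P_out = η·P_in = 0.834 × 7692 = 6415 W
n_s = 120×60/4 = 1800 rpm; n = 1800×(1−0.0445) = 1720 rpm
ω = 2π×1720/60 = 180.1 rad/s
τ = P_out/ω = 6415/180.1 = 35.6 N·m

35.6 N·m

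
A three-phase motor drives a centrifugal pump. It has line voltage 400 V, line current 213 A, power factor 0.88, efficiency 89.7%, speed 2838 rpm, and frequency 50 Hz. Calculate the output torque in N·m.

P_in = √3·V·I·cosφ = 1.732 × 400 × 213 × 0.88 = 129858 W
P_out = η·P_in = 0.897 × 129858 = 116483 W
n = 2838 rpm
ω = 2π×2838/60 = 297.2 rad/s
τ = P_out/ω = 116483/297.2 = 392 N·m

392 N·m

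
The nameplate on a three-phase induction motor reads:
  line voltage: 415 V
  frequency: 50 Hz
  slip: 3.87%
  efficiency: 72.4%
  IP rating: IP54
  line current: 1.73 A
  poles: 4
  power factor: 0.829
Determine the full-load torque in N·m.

4.94 N·m

P_in = √3·V·I·cosφ = 1.732 × 415 × 1.73 × 0.829 = 1031 W
P_out = η·P_in = 0.724 × 1031 = 746 W
n_s = 120×50/4 = 1500 rpm; n = 1500×(1−0.0387) = 1442 rpm
ω = 2π×1442/60 = 151 rad/s
τ = P_out/ω = 746/151 = 4.94 N·m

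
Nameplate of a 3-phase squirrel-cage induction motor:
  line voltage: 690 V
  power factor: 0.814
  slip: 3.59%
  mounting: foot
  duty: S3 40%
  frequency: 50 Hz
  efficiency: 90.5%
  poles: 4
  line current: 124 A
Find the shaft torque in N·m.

721 N·m

P_in = √3·V·I·cosφ = 1.732 × 690 × 124 × 0.814 = 120627 W
P_out = η·P_in = 0.905 × 120627 = 109167 W
n_s = 120×50/4 = 1500 rpm; n = 1500×(1−0.0359) = 1446 rpm
ω = 2π×1446/60 = 151.4 rad/s
τ = P_out/ω = 109167/151.4 = 721 N·m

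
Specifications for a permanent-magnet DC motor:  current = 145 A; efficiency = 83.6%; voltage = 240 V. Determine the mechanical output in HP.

39 HP

P_in = V·I = 240 × 145 = 34800 W
P_out = η·P_in = 0.836 × 34800 = 29093 W
= 29093/746 = 39 HP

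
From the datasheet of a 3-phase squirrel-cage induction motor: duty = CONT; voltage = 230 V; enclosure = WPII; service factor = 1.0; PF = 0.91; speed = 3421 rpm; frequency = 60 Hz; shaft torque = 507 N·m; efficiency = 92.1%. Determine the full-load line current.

ω = 2π×3421/60 = 358.2 rad/s; P_out = τω = 507 × 358.2 = 181607 W
P_in = P_out / η = 181607 / 0.921 = 197185 W
I_L = P_in / (√3·V_L·cosφ) = 197185 / (1.732 × 230 × 0.91) = 544 A

544 A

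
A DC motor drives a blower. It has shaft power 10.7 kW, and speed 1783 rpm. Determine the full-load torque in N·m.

57.3 N·m

ω = 2π × 1783/60 = 186.7 rad/s
τ = P/ω = 10700/186.7 = 57.3 N·m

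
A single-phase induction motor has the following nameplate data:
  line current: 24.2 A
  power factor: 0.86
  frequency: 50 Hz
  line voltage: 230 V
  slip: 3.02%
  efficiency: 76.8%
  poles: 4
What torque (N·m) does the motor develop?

P_in = V·I·cosφ = 230 × 24.2 × 0.86 = 4787 W
P_out = η·P_in = 0.768 × 4787 = 3676 W
n_s = 120×50/4 = 1500 rpm; n = 1500×(1−0.0302) = 1455 rpm
ω = 2π×1455/60 = 152.4 rad/s
τ = P_out/ω = 3676/152.4 = 24.1 N·m

24.1 N·m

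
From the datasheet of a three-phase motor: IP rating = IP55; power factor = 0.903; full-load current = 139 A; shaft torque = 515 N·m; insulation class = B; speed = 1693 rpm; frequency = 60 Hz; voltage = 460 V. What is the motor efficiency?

ω = 2π × 1693/60 = 177.3 rad/s; P_out = τω = 515 × 177.3 = 91310 W
P_in = √3·V_L·I_L·cosφ = 1.732 × 460 × 139 × 0.903 = 100002 W
η = P_out / P_in = 91310 / 100002 = 0.913 = 91.3%

91.3 %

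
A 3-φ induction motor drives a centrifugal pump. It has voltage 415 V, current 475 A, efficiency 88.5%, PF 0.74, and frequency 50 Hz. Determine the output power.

P_in = √3·V·I·cosφ = 1.732 × 415 × 475 × 0.74 = 252651 W
P_out = η·P_in = 0.885 × 252651 = 223596 W

224 kW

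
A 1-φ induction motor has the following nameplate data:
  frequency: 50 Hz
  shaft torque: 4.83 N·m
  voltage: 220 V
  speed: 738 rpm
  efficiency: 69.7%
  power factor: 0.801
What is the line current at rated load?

3.04 A

ω = 2π×738/60 = 77.28 rad/s; P_out = τω = 4.83 × 77.28 = 373 W
P_in = P_out / η = 373 / 0.697 = 535 W
I = P_in / (V·cosφ) = 535 / (220 × 0.801) = 3.04 A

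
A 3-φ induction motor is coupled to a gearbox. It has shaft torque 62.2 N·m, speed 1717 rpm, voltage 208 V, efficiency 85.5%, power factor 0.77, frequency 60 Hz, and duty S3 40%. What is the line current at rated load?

ω = 2π×1717/60 = 179.8 rad/s; P_out = τω = 62.2 × 179.8 = 11184 W
P_in = P_out / η = 11184 / 0.855 = 13081 W
I_L = P_in / (√3·V_L·cosφ) = 13081 / (1.732 × 208 × 0.77) = 47.2 A

47.2 A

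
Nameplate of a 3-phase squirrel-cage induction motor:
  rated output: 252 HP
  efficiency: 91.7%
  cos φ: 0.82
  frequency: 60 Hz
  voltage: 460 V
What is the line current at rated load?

314 A

P_out = 252 × 746 = 187992 W
P_in = P_out / η = 187992 / 0.917 = 205008 W
I_L = P_in / (√3·V_L·cosφ) = 205008 / (1.732 × 460 × 0.82) = 314 A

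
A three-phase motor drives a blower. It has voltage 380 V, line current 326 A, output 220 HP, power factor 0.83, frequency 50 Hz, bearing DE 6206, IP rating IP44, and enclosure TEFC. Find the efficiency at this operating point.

92.2 %

P_out = 220 × 746 = 164120 W
P_in = √3·V_L·I_L·cosφ = 1.732 × 380 × 326 × 0.83 = 178085 W
η = P_out / P_in = 164120 / 178085 = 0.922 = 92.2%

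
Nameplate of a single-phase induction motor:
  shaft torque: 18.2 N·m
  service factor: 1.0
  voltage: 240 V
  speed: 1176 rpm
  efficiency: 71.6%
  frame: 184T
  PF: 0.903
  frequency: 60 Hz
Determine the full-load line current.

ω = 2π×1176/60 = 123.2 rad/s; P_out = τω = 18.2 × 123.2 = 2242 W
P_in = P_out / η = 2242 / 0.716 = 3131 W
I = P_in / (V·cosφ) = 3131 / (240 × 0.903) = 14.4 A

14.4 A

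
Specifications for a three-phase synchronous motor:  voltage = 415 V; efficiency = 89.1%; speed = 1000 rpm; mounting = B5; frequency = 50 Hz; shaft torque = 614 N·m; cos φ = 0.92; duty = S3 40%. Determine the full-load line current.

109 A

ω = 2π×1000/60 = 104.7 rad/s; P_out = τω = 614 × 104.7 = 64286 W
P_in = P_out / η = 64286 / 0.891 = 72150 W
I_L = P_in / (√3·V_L·cosφ) = 72150 / (1.732 × 415 × 0.92) = 109 A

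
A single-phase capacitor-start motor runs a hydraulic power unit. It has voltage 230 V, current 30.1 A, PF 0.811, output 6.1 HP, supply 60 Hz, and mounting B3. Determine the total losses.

P_in = V·I·cosφ = 230×30.1×0.811 = 5615 W
P_out = 6.1×746 = 4551 W
Losses = P_in − P_out = 5615 − 4551 = 1064 W

1.06 kW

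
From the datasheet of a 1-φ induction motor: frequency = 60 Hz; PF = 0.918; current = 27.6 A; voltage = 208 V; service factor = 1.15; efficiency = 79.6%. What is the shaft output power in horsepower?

P_in = V·I·cosφ = 208 × 27.6 × 0.918 = 5270 W
P_out = η·P_in = 0.796 × 5270 = 4195 W
= 4195/746 = 5.62 HP

5.62 HP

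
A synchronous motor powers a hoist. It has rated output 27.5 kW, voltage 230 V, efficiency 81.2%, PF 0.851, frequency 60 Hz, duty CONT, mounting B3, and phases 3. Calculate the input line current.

P_out = 27.5 kW = 27500 W
P_in = P_out / η = 27500 / 0.812 = 33867 W
I_L = P_in / (√3·V_L·cosφ) = 33867 / (1.732 × 230 × 0.851) = 99.9 A

99.9 A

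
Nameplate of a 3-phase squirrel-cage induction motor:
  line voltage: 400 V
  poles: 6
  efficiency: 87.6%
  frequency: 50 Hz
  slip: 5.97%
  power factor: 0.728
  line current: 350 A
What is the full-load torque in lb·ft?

1160 lb·ft

P_in = √3·V·I·cosφ = 1.732 × 400 × 350 × 0.728 = 176525 W
P_out = η·P_in = 0.876 × 176525 = 154636 W
n_s = 120×50/6 = 1000 rpm; n = 1000×(1−0.0597) = 940 rpm
ω = 2π×940/60 = 98.44 rad/s
τ = P_out/ω = 154636/98.44 = 1571 N·m
In lb·ft: 1571/1.356 = 1160 lb·ft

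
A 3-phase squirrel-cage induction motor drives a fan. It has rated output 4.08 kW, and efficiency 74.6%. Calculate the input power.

P_out = 4080 W
P_in = P_out/η = 4080/0.746 = 5469 W = 5.47 kW

5.47 kW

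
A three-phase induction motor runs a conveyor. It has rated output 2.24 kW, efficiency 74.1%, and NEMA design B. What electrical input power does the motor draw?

3.02 kW

P_out = 2240 W
P_in = P_out/η = 2240/0.741 = 3023 W = 3.02 kW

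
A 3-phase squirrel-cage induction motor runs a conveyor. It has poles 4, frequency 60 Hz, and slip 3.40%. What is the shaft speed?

n_s = 120f/p = 120×60/4 = 1800 rpm
n = n_s(1 − s) = 1800 × (1 − 0.034) = 1739 rpm

1739 rpm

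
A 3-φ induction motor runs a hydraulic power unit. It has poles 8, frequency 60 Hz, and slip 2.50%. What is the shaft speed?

n_s = 120f/p = 120×60/8 = 900 rpm
n = n_s(1 − s) = 900 × (1 − 0.025) = 878 rpm

878 rpm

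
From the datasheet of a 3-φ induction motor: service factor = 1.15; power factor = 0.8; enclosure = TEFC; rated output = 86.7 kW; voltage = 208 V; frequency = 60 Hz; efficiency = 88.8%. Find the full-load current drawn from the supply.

P_out = 86.7 kW = 86700 W
P_in = P_out / η = 86700 / 0.888 = 97635 W
I_L = P_in / (√3·V_L·cosφ) = 97635 / (1.732 × 208 × 0.8) = 339 A

339 A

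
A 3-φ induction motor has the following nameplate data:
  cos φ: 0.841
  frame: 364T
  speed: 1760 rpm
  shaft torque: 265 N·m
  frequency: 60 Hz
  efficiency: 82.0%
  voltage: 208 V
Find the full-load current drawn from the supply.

ω = 2π×1760/60 = 184.3 rad/s; P_out = τω = 265 × 184.3 = 48840 W
P_in = P_out / η = 48840 / 0.820 = 59561 W
I_L = P_in / (√3·V_L·cosφ) = 59561 / (1.732 × 208 × 0.841) = 197 A

197 A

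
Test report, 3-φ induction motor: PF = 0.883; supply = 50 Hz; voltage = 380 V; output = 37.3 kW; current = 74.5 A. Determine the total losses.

6000 W

P_in = √3·V·I·cosφ = 1.732×380×74.5×0.883 = 43296 W
P_out = 37300 W
Losses = P_in − P_out = 43296 − 37300 = 5996 W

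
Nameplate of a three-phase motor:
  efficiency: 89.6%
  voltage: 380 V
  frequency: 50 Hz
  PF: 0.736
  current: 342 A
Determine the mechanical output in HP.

P_in = √3·V·I·cosφ = 1.732 × 380 × 342 × 0.736 = 165667 W
P_out = η·P_in = 0.896 × 165667 = 148438 W
= 148438/746 = 199 HP

199 HP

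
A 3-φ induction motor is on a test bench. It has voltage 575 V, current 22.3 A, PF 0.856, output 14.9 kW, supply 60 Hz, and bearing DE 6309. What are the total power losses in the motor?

4110 W

P_in = √3·V·I·cosφ = 1.732×575×22.3×0.856 = 19011 W
P_out = 14900 W
Losses = P_in − P_out = 19011 − 14900 = 4111 W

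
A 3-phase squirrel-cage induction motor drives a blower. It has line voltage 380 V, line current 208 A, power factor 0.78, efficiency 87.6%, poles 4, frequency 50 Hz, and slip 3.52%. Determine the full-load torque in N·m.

617 N·m

P_in = √3·V·I·cosφ = 1.732 × 380 × 208 × 0.78 = 106780 W
P_out = η·P_in = 0.876 × 106780 = 93539 W
n_s = 120×50/4 = 1500 rpm; n = 1500×(1−0.0352) = 1447 rpm
ω = 2π×1447/60 = 151.5 rad/s
τ = P_out/ω = 93539/151.5 = 617 N·m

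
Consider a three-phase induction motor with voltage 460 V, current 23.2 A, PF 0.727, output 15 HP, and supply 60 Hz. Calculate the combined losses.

P_in = √3·V·I·cosφ = 1.732×460×23.2×0.727 = 13438 W
P_out = 15×746 = 11190 W
Losses = P_in − P_out = 13438 − 11190 = 2248 W

2.25 kW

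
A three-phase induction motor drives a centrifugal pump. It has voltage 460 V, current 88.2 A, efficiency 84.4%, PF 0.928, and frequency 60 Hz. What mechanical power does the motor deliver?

P_in = √3·V·I·cosφ = 1.732 × 460 × 88.2 × 0.928 = 65211 W
P_out = η·P_in = 0.844 × 65211 = 55038 W

55 kW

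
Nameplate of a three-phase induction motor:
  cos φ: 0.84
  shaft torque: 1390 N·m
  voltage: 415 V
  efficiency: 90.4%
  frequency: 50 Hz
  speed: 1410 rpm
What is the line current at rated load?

376 A

ω = 2π×1410/60 = 147.7 rad/s; P_out = τω = 1390 × 147.7 = 205303 W
P_in = P_out / η = 205303 / 0.904 = 227105 W
I_L = P_in / (√3·V_L·cosφ) = 227105 / (1.732 × 415 × 0.84) = 376 A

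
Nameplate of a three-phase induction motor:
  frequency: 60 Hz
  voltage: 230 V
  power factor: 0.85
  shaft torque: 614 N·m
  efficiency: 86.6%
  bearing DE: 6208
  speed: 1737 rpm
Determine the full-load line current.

381 A

ω = 2π×1737/60 = 181.9 rad/s; P_out = τω = 614 × 181.9 = 111687 W
P_in = P_out / η = 111687 / 0.866 = 128969 W
I_L = P_in / (√3·V_L·cosφ) = 128969 / (1.732 × 230 × 0.85) = 381 A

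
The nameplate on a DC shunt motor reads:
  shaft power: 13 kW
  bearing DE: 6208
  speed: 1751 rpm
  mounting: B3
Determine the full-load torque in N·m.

ω = 2π × 1751/60 = 183.4 rad/s
τ = P/ω = 13000/183.4 = 70.9 N·m

70.9 N·m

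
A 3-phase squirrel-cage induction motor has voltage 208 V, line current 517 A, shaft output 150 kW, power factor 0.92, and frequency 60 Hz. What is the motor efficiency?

87.5 %

P_out = 150 kW = 150000 W
P_in = √3·V_L·I_L·cosφ = 1.732 × 208 × 517 × 0.92 = 171352 W
η = P_out / P_in = 150000 / 171352 = 0.875 = 87.5%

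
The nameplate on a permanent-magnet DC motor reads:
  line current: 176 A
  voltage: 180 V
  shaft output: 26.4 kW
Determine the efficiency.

P_out = 26.4 kW = 26400 W
P_in = V·I = 180 × 176 = 31680 W
η = P_out / P_in = 26400 / 31680 = 0.833 = 83.3%

83.3 %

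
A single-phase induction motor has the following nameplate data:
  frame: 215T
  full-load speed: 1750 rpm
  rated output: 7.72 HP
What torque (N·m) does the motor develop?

P_out = 7.72 × 746 = 5759 W
ω = 2π × 1750/60 = 183.3 rad/s
τ = P_out/ω = 5759/183.3 = 31.4 N·m

31.4 N·m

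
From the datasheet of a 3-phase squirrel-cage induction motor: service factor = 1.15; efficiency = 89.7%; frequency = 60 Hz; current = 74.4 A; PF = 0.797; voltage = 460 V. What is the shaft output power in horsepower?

56.8 HP

P_in = √3·V·I·cosφ = 1.732 × 460 × 74.4 × 0.797 = 47243 W
P_out = η·P_in = 0.897 × 47243 = 42377 W
= 42377/746 = 56.8 HP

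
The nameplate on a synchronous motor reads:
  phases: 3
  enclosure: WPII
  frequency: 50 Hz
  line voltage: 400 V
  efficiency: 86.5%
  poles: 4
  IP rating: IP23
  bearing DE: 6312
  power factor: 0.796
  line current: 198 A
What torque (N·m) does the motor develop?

601 N·m

P_in = √3·V·I·cosφ = 1.732 × 400 × 198 × 0.796 = 109191 W
P_out = η·P_in = 0.865 × 109191 = 94450 W
n = n_s = 120×50/4 = 1500 rpm (synchronous)
ω = 2π×1500/60 = 157.1 rad/s
τ = P_out/ω = 94450/157.1 = 601 N·m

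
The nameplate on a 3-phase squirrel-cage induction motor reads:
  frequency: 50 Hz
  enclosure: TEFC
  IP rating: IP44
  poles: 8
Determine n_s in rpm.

750 rpm

n_s = 120f/p = 120×50/8 = 750 rpm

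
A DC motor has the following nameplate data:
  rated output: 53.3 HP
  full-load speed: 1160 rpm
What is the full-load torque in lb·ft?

P_out = 53.3 × 746 = 39762 W
ω = 2π × 1160/60 = 121.5 rad/s
τ = P_out/ω = 39762/121.5 = 327.3 N·m
In lb·ft: 327.3/1.356 = 241 lb·ft

241 lb·ft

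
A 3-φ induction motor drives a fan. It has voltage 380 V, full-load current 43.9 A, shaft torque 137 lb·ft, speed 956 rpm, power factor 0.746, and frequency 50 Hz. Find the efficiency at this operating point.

86.3 %

τ = 137 lb·ft × 1.356 = 185.8 N·m
ω = 2π × 956/60 = 100.1 rad/s; P_out = τω = 185.8 × 100.1 = 18599 W
P_in = √3·V_L·I_L·cosφ = 1.732 × 380 × 43.9 × 0.746 = 21554 W
η = P_out / P_in = 18599 / 21554 = 0.863 = 86.3%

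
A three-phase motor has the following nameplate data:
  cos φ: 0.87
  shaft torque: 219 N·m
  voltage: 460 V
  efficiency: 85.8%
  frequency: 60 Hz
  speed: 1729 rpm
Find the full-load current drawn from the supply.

66.7 A

ω = 2π×1729/60 = 181.1 rad/s; P_out = τω = 219 × 181.1 = 39661 W
P_in = P_out / η = 39661 / 0.858 = 46225 W
I_L = P_in / (√3·V_L·cosφ) = 46225 / (1.732 × 460 × 0.87) = 66.7 A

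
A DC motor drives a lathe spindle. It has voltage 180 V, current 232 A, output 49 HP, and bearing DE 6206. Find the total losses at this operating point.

P_in = V·I = 180×232 = 41760 W
P_out = 49×746 = 36554 W
Losses = P_in − P_out = 41760 − 36554 = 5206 W

5210 W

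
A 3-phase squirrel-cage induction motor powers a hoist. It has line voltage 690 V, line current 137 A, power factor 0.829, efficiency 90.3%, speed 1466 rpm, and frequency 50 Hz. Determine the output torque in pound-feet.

589 lb·ft

P_in = √3·V·I·cosφ = 1.732 × 690 × 137 × 0.829 = 135729 W
P_out = η·P_in = 0.903 × 135729 = 122563 W
n = 1466 rpm
ω = 2π×1466/60 = 153.5 rad/s
τ = P_out/ω = 122563/153.5 = 798.5 N·m
In lb·ft: 798.5/1.356 = 589 lb·ft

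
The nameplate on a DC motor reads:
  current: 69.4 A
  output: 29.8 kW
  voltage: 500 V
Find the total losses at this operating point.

4900 W

P_in = V·I = 500×69.4 = 34700 W
P_out = 29800 W
Losses = P_in − P_out = 34700 − 29800 = 4900 W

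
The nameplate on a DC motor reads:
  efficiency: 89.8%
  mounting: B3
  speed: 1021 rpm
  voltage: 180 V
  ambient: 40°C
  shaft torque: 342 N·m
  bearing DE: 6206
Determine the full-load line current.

ω = 2π×1021/60 = 106.9 rad/s; P_out = τω = 342 × 106.9 = 36560 W
P_in = P_out / η = 36560 / 0.898 = 40713 W
I = P_in / V = 40713 / 180 = 226 A

226 A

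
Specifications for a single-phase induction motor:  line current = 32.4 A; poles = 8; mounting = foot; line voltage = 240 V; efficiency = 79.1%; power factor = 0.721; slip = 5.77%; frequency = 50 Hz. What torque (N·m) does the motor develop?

P_in = V·I·cosφ = 240 × 32.4 × 0.721 = 5606 W
P_out = η·P_in = 0.791 × 5606 = 4434 W
n_s = 120×50/8 = 750 rpm; n = 750×(1−0.0577) = 707 rpm
ω = 2π×707/60 = 74.04 rad/s
τ = P_out/ω = 4434/74.04 = 59.9 N·m

59.9 N·m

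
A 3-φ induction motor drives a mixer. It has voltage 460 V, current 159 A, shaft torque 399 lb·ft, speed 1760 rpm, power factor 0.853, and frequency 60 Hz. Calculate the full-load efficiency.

92.3 %

τ = 399 lb·ft × 1.356 = 541 N·m
ω = 2π × 1760/60 = 184.3 rad/s; P_out = τω = 541 × 184.3 = 99706 W
P_in = √3·V_L·I_L·cosφ = 1.732 × 460 × 159 × 0.853 = 108057 W
η = P_out / P_in = 99706 / 108057 = 0.923 = 92.3%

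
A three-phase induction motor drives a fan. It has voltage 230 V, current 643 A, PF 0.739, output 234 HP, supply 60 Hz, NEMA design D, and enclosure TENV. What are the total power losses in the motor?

P_in = √3·V·I·cosφ = 1.732×230×643×0.739 = 189292 W
P_out = 234×746 = 174564 W
Losses = P_in − P_out = 189292 − 174564 = 14728 W

14.7 kW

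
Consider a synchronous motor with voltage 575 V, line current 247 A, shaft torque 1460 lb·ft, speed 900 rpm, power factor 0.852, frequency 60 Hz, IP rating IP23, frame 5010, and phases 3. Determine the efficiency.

τ = 1460 lb·ft × 1.356 = 1980 N·m
ω = 2π × 900/60 = 94.25 rad/s; P_out = τω = 1980 × 94.25 = 186615 W
P_in = √3·V_L·I_L·cosφ = 1.732 × 575 × 247 × 0.852 = 209581 W
η = P_out / P_in = 186615 / 209581 = 0.890 = 89.0%

89.0 %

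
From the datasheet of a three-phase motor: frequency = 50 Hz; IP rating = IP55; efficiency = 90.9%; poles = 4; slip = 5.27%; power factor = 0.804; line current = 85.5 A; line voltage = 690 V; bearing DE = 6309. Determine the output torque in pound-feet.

P_in = √3·V·I·cosφ = 1.732 × 690 × 85.5 × 0.804 = 82152 W
P_out = η·P_in = 0.909 × 82152 = 74676 W
n_s = 120×50/4 = 1500 rpm; n = 1500×(1−0.0527) = 1421 rpm
ω = 2π×1421/60 = 148.8 rad/s
τ = P_out/ω = 74676/148.8 = 501.9 N·m
In lb·ft: 501.9/1.356 = 370 lb·ft

370 lb·ft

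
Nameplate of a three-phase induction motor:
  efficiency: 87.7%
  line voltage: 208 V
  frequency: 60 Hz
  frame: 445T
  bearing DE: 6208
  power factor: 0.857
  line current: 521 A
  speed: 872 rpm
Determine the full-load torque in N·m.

1540 N·m

P_in = √3·V·I·cosφ = 1.732 × 208 × 521 × 0.857 = 160853 W
P_out = η·P_in = 0.877 × 160853 = 141068 W
n = 872 rpm
ω = 2π×872/60 = 91.32 rad/s
τ = P_out/ω = 141068/91.32 = 1540 N·m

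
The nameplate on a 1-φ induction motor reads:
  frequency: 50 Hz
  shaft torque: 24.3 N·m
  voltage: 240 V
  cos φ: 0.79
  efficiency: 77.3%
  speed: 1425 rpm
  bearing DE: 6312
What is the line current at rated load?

24.7 A

ω = 2π×1425/60 = 149.2 rad/s; P_out = τω = 24.3 × 149.2 = 3626 W
P_in = P_out / η = 3626 / 0.773 = 4691 W
I = P_in / (V·cosφ) = 4691 / (240 × 0.79) = 24.7 A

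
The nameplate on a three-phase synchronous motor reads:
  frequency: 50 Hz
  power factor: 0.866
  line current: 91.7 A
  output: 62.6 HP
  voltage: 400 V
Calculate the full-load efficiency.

84.9 %

P_out = 62.6 × 746 = 46700 W
P_in = √3·V_L·I_L·cosφ = 1.732 × 400 × 91.7 × 0.866 = 55017 W
η = P_out / P_in = 46700 / 55017 = 0.849 = 84.9%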